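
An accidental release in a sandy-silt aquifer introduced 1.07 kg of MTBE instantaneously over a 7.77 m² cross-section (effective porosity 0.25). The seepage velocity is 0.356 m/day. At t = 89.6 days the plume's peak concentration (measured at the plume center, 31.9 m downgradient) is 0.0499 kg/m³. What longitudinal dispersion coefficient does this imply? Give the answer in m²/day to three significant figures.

At the plume center C_max = M/(n_e·A·√(4πDt)), so D = M²/(4πt·(n_e·A·C_max)²).
n_e·A·C_max = 0.25 × 7.77 × 0.0499 = 0.09693 kg/m.
D = 1.07²/(4π × 89.6 × 0.09693²) = 0.108 m²/day.

0.108 m²/day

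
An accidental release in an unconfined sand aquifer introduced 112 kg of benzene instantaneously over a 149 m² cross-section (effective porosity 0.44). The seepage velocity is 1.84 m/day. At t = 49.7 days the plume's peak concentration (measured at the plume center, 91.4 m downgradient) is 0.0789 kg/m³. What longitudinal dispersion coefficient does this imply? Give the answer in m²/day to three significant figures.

0.751 m²/day

At the plume center C_max = M/(n_e·A·√(4πDt)), so D = M²/(4πt·(n_e·A·C_max)²).
n_e·A·C_max = 0.44 × 149 × 0.0789 = 5.173 kg/m.
D = 112²/(4π × 49.7 × 5.173²) = 0.751 m²/day.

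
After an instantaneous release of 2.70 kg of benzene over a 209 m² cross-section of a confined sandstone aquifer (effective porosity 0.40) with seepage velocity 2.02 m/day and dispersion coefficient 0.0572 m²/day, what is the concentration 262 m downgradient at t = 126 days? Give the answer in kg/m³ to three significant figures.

0.000487 kg/m³

For an instantaneous plane source, C(x,t) = M/(n_e·A·√(4πDt)) · exp(−(x−vt)²/(4Dt)), with n_e·A the pore (flow) area.
Plume center vt = 2.02 × 126 = 254.52 m, so the well at 262 m is 7.48 m downgradient of the peak.
√(4πDt) = 9.517 m, giving peak height M/(n_e·A·√(4πDt)) = 2.70/(0.40 × 209 × 9.517) = 0.003394 kg/m³.
(x−vt)²/(4Dt) = (7.48)²/(4 × 0.0572 × 126) = 1.941; exp(−1.941) = 0.1436.
C = 0.003394 × 0.1436 = 0.000487 kg/m³.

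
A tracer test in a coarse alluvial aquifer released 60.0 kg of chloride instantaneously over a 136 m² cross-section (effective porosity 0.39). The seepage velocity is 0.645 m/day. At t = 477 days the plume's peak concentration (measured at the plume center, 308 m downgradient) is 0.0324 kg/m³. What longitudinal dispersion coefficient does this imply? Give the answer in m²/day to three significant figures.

0.203 m²/day

At the plume center C_max = M/(n_e·A·√(4πDt)), so D = M²/(4πt·(n_e·A·C_max)²).
n_e·A·C_max = 0.39 × 136 × 0.0324 = 1.718 kg/m.
D = 60.0²/(4π × 477 × 1.718²) = 0.203 m²/day.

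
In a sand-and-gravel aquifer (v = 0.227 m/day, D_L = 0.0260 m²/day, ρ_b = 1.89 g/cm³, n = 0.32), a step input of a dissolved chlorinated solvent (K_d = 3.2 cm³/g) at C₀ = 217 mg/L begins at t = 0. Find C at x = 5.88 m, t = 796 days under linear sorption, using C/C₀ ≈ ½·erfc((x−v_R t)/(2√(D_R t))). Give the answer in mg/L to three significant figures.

214 mg/L

Retardation factor R = 1 + ρ_b·K_d/n = 1 + 1.89 × 3.2/0.32 = 19.90.
Sorption retards both mechanisms: v_R = v/R = 0.01141 m/day, D_R = D/R = 0.001307 m²/day.
v_R·t = 0.01141 × 796 = 9.08236 m; 2√(D_R t) = 2.040 m; argument = (5.88 − 9.08236)/2.040 = -1.570.
C = C₀ × ½·erfc(-1.570) = 217 × 0.9868 = 214 mg/L.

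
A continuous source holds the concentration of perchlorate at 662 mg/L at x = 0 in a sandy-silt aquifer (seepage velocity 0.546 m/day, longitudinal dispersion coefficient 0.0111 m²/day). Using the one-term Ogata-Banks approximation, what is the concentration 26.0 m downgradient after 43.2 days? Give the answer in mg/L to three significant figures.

4.55 mg/L

For a continuous step input, C/C₀ ≈ ½·erfc((x−vt)/(2√(Dt))).
vt = 0.546 × 43.2 = 23.5872 m and 2√(Dt) = 2√(0.0111 × 43.2) = 1.385 m.
Argument (x−vt)/(2√(Dt)) = (26.0 − 23.5872)/1.385 = 1.742; ½·erfc(1.742) = 0.006878.
C = 662 × 0.006878 = 4.55 mg/L.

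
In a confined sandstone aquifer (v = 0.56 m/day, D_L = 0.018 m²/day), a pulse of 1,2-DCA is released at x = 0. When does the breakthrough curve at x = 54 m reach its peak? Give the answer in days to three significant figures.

For the 1D instantaneous-source solution, setting ∂C/∂t = 0 at fixed x gives v²t² + 2Dt − x² = 0, so t = (√(D² + v²x²) − D)/v².
√(D² + v²x²) = √(0.018² + 0.56² × 54²) = 30.24; v² = 0.3136.
t = (30.24 − 0.018)/0.3136 = 96.4 days (vs. the pure-advection estimate x/v = 96.4 d).

96.4 days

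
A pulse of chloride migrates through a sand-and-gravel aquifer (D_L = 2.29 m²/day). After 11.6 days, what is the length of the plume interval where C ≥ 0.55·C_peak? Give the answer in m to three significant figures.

The plume is Gaussian with σ = √(2Dt) = √(2 × 2.29 × 11.6) = 7.289 m.
C/C_peak = exp(−Δx²/(2σ²)) = 0.55 ⇒ Δx = σ·√(−2 ln 0.55) = 7.289 × 1.093 = 7.967 m.
Width = 2Δx = 15.9 m.

15.9 m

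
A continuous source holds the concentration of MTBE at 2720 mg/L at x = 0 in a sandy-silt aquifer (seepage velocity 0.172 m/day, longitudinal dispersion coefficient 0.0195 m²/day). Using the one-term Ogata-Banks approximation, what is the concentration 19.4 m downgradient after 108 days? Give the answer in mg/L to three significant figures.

936 mg/L

For a continuous step input, C/C₀ ≈ ½·erfc((x−vt)/(2√(Dt))).
vt = 0.172 × 108 = 18.576 m and 2√(Dt) = 2√(0.0195 × 108) = 2.902 m.
Argument (x−vt)/(2√(Dt)) = (19.4 − 18.576)/2.902 = 0.2839; ½·erfc(0.2839) = 0.3440.
C = 2720 × 0.3440 = 936 mg/L.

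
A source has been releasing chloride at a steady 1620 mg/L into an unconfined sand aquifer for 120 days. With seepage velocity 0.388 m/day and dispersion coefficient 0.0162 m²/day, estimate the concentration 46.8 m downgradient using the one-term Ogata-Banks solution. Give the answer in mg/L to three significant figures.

For a continuous step input, C/C₀ ≈ ½·erfc((x−vt)/(2√(Dt))).
vt = 0.388 × 120 = 46.56 m and 2√(Dt) = 2√(0.0162 × 120) = 2.789 m.
Argument (x−vt)/(2√(Dt)) = (46.8 − 46.56)/2.789 = 0.08605; ½·erfc(0.08605) = 0.4516.
C = 1620 × 0.4516 = 732 mg/L.

732 mg/L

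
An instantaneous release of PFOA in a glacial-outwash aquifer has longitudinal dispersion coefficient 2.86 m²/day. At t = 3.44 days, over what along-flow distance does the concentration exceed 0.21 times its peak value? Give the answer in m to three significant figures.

15.7 m

The plume is Gaussian with σ = √(2Dt) = √(2 × 2.86 × 3.44) = 4.436 m.
C/C_peak = exp(−Δx²/(2σ²)) = 0.21 ⇒ Δx = σ·√(−2 ln 0.21) = 4.436 × 1.767 = 7.838 m.
Width = 2Δx = 15.7 m.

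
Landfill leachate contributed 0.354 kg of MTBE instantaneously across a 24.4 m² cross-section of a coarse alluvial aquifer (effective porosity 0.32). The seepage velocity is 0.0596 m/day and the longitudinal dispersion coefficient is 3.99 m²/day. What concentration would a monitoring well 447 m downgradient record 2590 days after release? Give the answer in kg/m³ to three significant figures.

1.58e-05 kg/m³

For an instantaneous plane source, C(x,t) = M/(n_e·A·√(4πDt)) · exp(−(x−vt)²/(4Dt)), with n_e·A the pore (flow) area.
Plume center vt = 0.0596 × 2590 = 154.364 m, so the well at 447 m is 292.636 m downgradient of the peak.
√(4πDt) = 360.4 m, giving peak height M/(n_e·A·√(4πDt)) = 0.354/(0.32 × 24.4 × 360.4) = 0.0001258 kg/m³.
(x−vt)²/(4Dt) = (292.636)²/(4 × 3.99 × 2590) = 2.072; exp(−2.072) = 0.1259.
C = 0.0001258 × 0.1259 = 1.58e-05 kg/m³.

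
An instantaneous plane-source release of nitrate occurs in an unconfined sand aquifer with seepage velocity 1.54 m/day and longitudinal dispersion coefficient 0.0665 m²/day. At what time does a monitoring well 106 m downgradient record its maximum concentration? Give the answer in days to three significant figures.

68.8 days

For the 1D instantaneous-source solution, setting ∂C/∂t = 0 at fixed x gives v²t² + 2Dt − x² = 0, so t = (√(D² + v²x²) − D)/v².
√(D² + v²x²) = √(0.0665² + 1.54² × 106²) = 163.2; v² = 2.3716.
t = (163.2 − 0.0665)/2.3716 = 68.8 days (vs. the pure-advection estimate x/v = 68.8 d).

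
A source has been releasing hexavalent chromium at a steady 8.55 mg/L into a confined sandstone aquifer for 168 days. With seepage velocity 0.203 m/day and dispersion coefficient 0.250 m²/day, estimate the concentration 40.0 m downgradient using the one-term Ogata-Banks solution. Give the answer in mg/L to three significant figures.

For a continuous step input, C/C₀ ≈ ½·erfc((x−vt)/(2√(Dt))).
vt = 0.203 × 168 = 34.104 m and 2√(Dt) = 2√(0.250 × 168) = 12.96 m.
Argument (x−vt)/(2√(Dt)) = (40.0 − 34.104)/12.96 = 0.4549; ½·erfc(0.4549) = 0.2600.
C = 8.55 × 0.2600 = 2.22 mg/L.

2.22 mg/L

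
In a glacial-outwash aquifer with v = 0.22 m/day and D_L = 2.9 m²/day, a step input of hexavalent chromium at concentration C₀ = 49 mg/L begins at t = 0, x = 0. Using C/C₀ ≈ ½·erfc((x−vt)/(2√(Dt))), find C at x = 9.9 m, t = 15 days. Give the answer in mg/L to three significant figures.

For a continuous step input, C/C₀ ≈ ½·erfc((x−vt)/(2√(Dt))).
vt = 0.22 × 15 = 3.3 m and 2√(Dt) = 2√(2.9 × 15) = 13.19 m.
Argument (x−vt)/(2√(Dt)) = (9.9 − 3.3)/13.19 = 0.5004; ½·erfc(0.5004) = 0.2396.
C = 49 × 0.2396 = 11.7 mg/L.

11.7 mg/L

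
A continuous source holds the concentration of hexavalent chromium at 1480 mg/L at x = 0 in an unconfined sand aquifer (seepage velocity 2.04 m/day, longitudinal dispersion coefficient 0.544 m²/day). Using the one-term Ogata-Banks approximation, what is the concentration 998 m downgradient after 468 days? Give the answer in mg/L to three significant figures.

40.8 mg/L

For a continuous step input, C/C₀ ≈ ½·erfc((x−vt)/(2√(Dt))).
vt = 2.04 × 468 = 954.72 m and 2√(Dt) = 2√(0.544 × 468) = 31.91 m.
Argument (x−vt)/(2√(Dt)) = (998 − 954.72)/31.91 = 1.356; ½·erfc(1.356) = 0.02758.
C = 1480 × 0.02758 = 40.8 mg/L.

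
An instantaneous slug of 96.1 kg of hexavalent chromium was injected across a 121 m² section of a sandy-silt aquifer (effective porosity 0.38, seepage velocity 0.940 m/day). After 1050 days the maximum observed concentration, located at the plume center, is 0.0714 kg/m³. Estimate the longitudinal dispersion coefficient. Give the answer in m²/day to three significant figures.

At the plume center C_max = M/(n_e·A·√(4πDt)), so D = M²/(4πt·(n_e·A·C_max)²).
n_e·A·C_max = 0.38 × 121 × 0.0714 = 3.283 kg/m.
D = 96.1²/(4π × 1050 × 3.283²) = 0.0649 m²/day.

0.0649 m²/day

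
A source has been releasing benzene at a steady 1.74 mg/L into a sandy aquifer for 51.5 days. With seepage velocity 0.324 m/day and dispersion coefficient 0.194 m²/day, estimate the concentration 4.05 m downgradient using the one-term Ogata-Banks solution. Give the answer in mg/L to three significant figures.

1.74 mg/L

For a continuous step input, C/C₀ ≈ ½·erfc((x−vt)/(2√(Dt))).
vt = 0.324 × 51.5 = 16.686 m and 2√(Dt) = 2√(0.194 × 51.5) = 6.322 m.
Argument (x−vt)/(2√(Dt)) = (4.05 − 16.686)/6.322 = -1.999; ½·erfc(-1.999) = 0.9977.
C = 1.74 × 0.9977 = 1.74 mg/L.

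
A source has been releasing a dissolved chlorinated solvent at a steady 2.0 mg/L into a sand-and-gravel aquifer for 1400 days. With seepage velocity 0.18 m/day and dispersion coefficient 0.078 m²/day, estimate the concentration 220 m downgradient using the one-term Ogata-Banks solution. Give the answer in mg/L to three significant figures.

1.97 mg/L

For a continuous step input, C/C₀ ≈ ½·erfc((x−vt)/(2√(Dt))).
vt = 0.18 × 1400 = 252 m and 2√(Dt) = 2√(0.078 × 1400) = 20.90 m.
Argument (x−vt)/(2√(Dt)) = (220 − 252)/20.90 = -1.531; ½·erfc(-1.531) = 0.9848.
C = 2.0 × 0.9848 = 1.97 mg/L.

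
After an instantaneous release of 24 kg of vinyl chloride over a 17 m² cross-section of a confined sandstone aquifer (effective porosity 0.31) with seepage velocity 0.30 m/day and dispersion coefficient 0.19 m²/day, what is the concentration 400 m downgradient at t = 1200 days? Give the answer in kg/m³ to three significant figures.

For an instantaneous plane source, C(x,t) = M/(n_e·A·√(4πDt)) · exp(−(x−vt)²/(4Dt)), with n_e·A the pore (flow) area.
Plume center vt = 0.30 × 1200 = 360 m, so the well at 400 m is 40 m downgradient of the peak.
√(4πDt) = 53.53 m, giving peak height M/(n_e·A·√(4πDt)) = 24/(0.31 × 17 × 53.53) = 0.08508 kg/m³.
(x−vt)²/(4Dt) = (40)²/(4 × 0.19 × 1200) = 1.754; exp(−1.754) = 0.1731.
C = 0.08508 × 0.1731 = 0.0147 kg/m³.

0.0147 kg/m³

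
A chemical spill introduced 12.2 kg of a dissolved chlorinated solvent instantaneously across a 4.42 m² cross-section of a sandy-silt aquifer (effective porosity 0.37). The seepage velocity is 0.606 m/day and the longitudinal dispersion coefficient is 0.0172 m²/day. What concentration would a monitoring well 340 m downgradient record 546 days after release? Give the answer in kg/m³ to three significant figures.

For an instantaneous plane source, C(x,t) = M/(n_e·A·√(4πDt)) · exp(−(x−vt)²/(4Dt)), with n_e·A the pore (flow) area.
Plume center vt = 0.606 × 546 = 330.876 m, so the well at 340 m is 9.124 m downgradient of the peak.
√(4πDt) = 10.86 m, giving peak height M/(n_e·A·√(4πDt)) = 12.2/(0.37 × 4.42 × 10.86) = 0.6869 kg/m³.
(x−vt)²/(4Dt) = (9.124)²/(4 × 0.0172 × 546) = 2.216; exp(−2.216) = 0.1090.
C = 0.6869 × 0.1090 = 0.0749 kg/m³.

0.0749 kg/m³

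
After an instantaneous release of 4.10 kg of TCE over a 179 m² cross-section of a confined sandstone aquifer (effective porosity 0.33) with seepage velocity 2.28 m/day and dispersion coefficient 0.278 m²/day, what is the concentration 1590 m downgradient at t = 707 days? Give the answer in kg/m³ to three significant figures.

0.000756 kg/m³

For an instantaneous plane source, C(x,t) = M/(n_e·A·√(4πDt)) · exp(−(x−vt)²/(4Dt)), with n_e·A the pore (flow) area.
Plume center vt = 2.28 × 707 = 1611.96 m, so the well at 1590 m is 21.96 m upgradient of the peak.
√(4πDt) = 49.70 m, giving peak height M/(n_e·A·√(4πDt)) = 4.10/(0.33 × 179 × 49.70) = 0.001397 kg/m³.
(x−vt)²/(4Dt) = (-21.96)²/(4 × 0.278 × 707) = 0.6134; exp(−0.6134) = 0.5415.
C = 0.001397 × 0.5415 = 0.000756 kg/m³.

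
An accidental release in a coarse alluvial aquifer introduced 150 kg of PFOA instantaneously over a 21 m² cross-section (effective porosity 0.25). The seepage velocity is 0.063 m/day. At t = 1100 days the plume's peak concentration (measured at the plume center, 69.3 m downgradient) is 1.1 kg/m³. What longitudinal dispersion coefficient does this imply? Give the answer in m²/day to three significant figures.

At the plume center C_max = M/(n_e·A·√(4πDt)), so D = M²/(4πt·(n_e·A·C_max)²).
n_e·A·C_max = 0.25 × 21 × 1.1 = 5.775 kg/m.
D = 150²/(4π × 1100 × 5.775²) = 0.0488 m²/day.

0.0488 m²/day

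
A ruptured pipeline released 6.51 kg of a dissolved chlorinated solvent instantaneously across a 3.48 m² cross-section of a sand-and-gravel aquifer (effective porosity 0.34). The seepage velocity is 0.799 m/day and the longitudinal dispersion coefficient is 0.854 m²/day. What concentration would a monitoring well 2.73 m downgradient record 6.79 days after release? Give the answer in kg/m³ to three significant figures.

0.471 kg/m³

For an instantaneous plane source, C(x,t) = M/(n_e·A·√(4πDt)) · exp(−(x−vt)²/(4Dt)), with n_e·A the pore (flow) area.
Plume center vt = 0.799 × 6.79 = 5.42521 m, so the well at 2.73 m is 2.69521 m upgradient of the peak.
√(4πDt) = 8.536 m, giving peak height M/(n_e·A·√(4πDt)) = 6.51/(0.34 × 3.48 × 8.536) = 0.6446 kg/m³.
(x−vt)²/(4Dt) = (-2.69521)²/(4 × 0.854 × 6.79) = 0.3132; exp(−0.3132) = 0.7311.
C = 0.6446 × 0.7311 = 0.471 kg/m³.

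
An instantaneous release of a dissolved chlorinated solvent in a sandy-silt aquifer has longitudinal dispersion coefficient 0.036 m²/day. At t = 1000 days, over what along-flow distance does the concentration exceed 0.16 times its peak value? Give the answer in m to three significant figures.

The plume is Gaussian with σ = √(2Dt) = √(2 × 0.036 × 1000) = 8.485 m.
C/C_peak = exp(−Δx²/(2σ²)) = 0.16 ⇒ Δx = σ·√(−2 ln 0.16) = 8.485 × 1.914 = 16.24 m.
Width = 2Δx = 32.5 m.

32.5 m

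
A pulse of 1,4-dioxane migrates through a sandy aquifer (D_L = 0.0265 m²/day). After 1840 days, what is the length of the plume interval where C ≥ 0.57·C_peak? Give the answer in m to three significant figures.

The plume is Gaussian with σ = √(2Dt) = √(2 × 0.0265 × 1840) = 9.875 m.
C/C_peak = exp(−Δx²/(2σ²)) = 0.57 ⇒ Δx = σ·√(−2 ln 0.57) = 9.875 × 1.060 = 10.47 m.
Width = 2Δx = 20.9 m.

20.9 m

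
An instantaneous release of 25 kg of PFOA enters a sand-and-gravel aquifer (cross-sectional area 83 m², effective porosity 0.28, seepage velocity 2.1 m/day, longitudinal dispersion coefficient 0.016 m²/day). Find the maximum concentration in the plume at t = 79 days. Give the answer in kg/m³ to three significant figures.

0.270 kg/m³

The peak of an instantaneous 1D plume sits at x = vt; there the Gaussian factor is 1 and C_max = M/(n_e·A·√(4πDt)), where n_e·A is the pore area the mass is dissolved in.
√(4πDt) = √(4π × 0.016 × 79) = 3.985 m, so C_max = 25/(0.28 × 83 × 3.985) = 0.270 kg/m³.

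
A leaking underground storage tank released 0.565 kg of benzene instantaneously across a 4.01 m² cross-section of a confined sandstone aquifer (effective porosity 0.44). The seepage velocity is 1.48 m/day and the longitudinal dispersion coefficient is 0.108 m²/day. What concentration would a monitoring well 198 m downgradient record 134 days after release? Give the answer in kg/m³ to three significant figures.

0.0237 kg/m³

For an instantaneous plane source, C(x,t) = M/(n_e·A·√(4πDt)) · exp(−(x−vt)²/(4Dt)), with n_e·A the pore (flow) area.
Plume center vt = 1.48 × 134 = 198.32 m, so the well at 198 m is 0.32 m upgradient of the peak.
√(4πDt) = 13.49 m, giving peak height M/(n_e·A·√(4πDt)) = 0.565/(0.44 × 4.01 × 13.49) = 0.02374 kg/m³.
(x−vt)²/(4Dt) = (-0.32)²/(4 × 0.108 × 134) = 0.001769; exp(−0.001769) = 0.9982.
C = 0.02374 × 0.9982 = 0.0237 kg/m³.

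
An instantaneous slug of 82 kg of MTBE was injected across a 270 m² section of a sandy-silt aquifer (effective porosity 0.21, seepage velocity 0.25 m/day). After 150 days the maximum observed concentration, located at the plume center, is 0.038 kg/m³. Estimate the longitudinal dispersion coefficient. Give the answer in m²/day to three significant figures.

0.768 m²/day

At the plume center C_max = M/(n_e·A·√(4πDt)), so D = M²/(4πt·(n_e·A·C_max)²).
n_e·A·C_max = 0.21 × 270 × 0.038 = 2.155 kg/m.
D = 82²/(4π × 150 × 2.155²) = 0.768 m²/day.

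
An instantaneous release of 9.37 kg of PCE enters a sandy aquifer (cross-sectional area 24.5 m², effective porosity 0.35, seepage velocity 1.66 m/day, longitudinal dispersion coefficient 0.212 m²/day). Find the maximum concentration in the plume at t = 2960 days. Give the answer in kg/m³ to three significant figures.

The peak of an instantaneous 1D plume sits at x = vt; there the Gaussian factor is 1 and C_max = M/(n_e·A·√(4πDt)), where n_e·A is the pore area the mass is dissolved in.
√(4πDt) = √(4π × 0.212 × 2960) = 88.80 m, so C_max = 9.37/(0.35 × 24.5 × 88.80) = 0.0123 kg/m³.

0.0123 kg/m³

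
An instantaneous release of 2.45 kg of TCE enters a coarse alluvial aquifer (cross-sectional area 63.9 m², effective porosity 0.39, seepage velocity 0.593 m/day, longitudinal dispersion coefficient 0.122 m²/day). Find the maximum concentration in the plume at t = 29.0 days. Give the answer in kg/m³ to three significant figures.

The peak of an instantaneous 1D plume sits at x = vt; there the Gaussian factor is 1 and C_max = M/(n_e·A·√(4πDt)), where n_e·A is the pore area the mass is dissolved in.
√(4πDt) = √(4π × 0.122 × 29.0) = 6.668 m, so C_max = 2.45/(0.39 × 63.9 × 6.668) = 0.0147 kg/m³.

0.0147 kg/m³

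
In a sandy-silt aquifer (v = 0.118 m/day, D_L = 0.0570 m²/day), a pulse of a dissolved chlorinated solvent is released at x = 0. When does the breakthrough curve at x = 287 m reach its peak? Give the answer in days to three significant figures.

For the 1D instantaneous-source solution, setting ∂C/∂t = 0 at fixed x gives v²t² + 2Dt − x² = 0, so t = (√(D² + v²x²) − D)/v².
√(D² + v²x²) = √(0.0570² + 0.118² × 287²) = 33.87; v² = 0.013924.
t = (33.87 − 0.0570)/0.013924 = 2430 days (vs. the pure-advection estimate x/v = 2430 d).

2430 days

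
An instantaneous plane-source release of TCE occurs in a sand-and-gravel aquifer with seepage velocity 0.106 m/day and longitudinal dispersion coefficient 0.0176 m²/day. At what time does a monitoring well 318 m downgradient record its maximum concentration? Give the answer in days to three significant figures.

3000 days

For the 1D instantaneous-source solution, setting ∂C/∂t = 0 at fixed x gives v²t² + 2Dt − x² = 0, so t = (√(D² + v²x²) − D)/v².
√(D² + v²x²) = √(0.0176² + 0.106² × 318²) = 33.71; v² = 0.011236.
t = (33.71 − 0.0176)/0.011236 = 3000 days (vs. the pure-advection estimate x/v = 3000 d).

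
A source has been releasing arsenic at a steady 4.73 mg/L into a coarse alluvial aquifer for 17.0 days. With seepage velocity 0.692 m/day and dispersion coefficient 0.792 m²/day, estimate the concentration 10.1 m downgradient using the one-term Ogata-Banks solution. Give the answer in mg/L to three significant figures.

2.96 mg/L

For a continuous step input, C/C₀ ≈ ½·erfc((x−vt)/(2√(Dt))).
vt = 0.692 × 17.0 = 11.764 m and 2√(Dt) = 2√(0.792 × 17.0) = 7.339 m.
Argument (x−vt)/(2√(Dt)) = (10.1 − 11.764)/7.339 = -0.2267; ½·erfc(-0.2267) = 0.6257.
C = 4.73 × 0.6257 = 2.96 mg/L.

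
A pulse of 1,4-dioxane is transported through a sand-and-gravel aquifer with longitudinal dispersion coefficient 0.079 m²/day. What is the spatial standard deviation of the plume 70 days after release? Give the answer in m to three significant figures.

3.33 m

Dispersive spreading gives a Gaussian with σ² = 2Dt; advection only shifts the center.
σ = √(2 × 0.079 × 70) = 3.33 m.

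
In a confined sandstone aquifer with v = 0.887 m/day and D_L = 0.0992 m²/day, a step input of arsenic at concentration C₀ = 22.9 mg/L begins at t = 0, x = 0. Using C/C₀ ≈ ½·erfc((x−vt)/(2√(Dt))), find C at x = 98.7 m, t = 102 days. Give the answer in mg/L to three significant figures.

For a continuous step input, C/C₀ ≈ ½·erfc((x−vt)/(2√(Dt))).
vt = 0.887 × 102 = 90.474 m and 2√(Dt) = 2√(0.0992 × 102) = 6.362 m.
Argument (x−vt)/(2√(Dt)) = (98.7 − 90.474)/6.362 = 1.293; ½·erfc(1.293) = 0.03373.
C = 22.9 × 0.03373 = 0.772 mg/L.

0.772 mg/L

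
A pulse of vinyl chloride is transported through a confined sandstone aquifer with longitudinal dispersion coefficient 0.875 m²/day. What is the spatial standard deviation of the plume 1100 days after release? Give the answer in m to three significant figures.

43.9 m

Dispersive spreading gives a Gaussian with σ² = 2Dt; advection only shifts the center.
σ = √(2 × 0.875 × 1100) = 43.9 m.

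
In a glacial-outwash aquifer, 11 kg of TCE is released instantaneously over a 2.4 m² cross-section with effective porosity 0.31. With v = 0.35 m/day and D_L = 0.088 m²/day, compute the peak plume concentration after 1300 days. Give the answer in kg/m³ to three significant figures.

The peak of an instantaneous 1D plume sits at x = vt; there the Gaussian factor is 1 and C_max = M/(n_e·A·√(4πDt)), where n_e·A is the pore area the mass is dissolved in.
√(4πDt) = √(4π × 0.088 × 1300) = 37.92 m, so C_max = 11/(0.31 × 2.4 × 37.92) = 0.390 kg/m³.

0.390 kg/m³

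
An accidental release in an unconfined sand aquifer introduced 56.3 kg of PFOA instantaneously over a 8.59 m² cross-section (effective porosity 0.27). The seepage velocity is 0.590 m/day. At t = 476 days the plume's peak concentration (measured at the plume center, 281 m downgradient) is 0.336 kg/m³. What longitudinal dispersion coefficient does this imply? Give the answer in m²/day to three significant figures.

0.873 m²/day

At the plume center C_max = M/(n_e·A·√(4πDt)), so D = M²/(4πt·(n_e·A·C_max)²).
n_e·A·C_max = 0.27 × 8.59 × 0.336 = 0.7793 kg/m.
D = 56.3²/(4π × 476 × 0.7793²) = 0.873 m²/day.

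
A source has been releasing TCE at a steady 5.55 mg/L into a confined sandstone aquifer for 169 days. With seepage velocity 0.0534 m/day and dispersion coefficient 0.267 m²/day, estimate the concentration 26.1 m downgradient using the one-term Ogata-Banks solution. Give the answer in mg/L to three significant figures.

For a continuous step input, C/C₀ ≈ ½·erfc((x−vt)/(2√(Dt))).
vt = 0.0534 × 169 = 9.0246 m and 2√(Dt) = 2√(0.267 × 169) = 13.43 m.
Argument (x−vt)/(2√(Dt)) = (26.1 − 9.0246)/13.43 = 1.271; ½·erfc(1.271) = 0.03613.
C = 5.55 × 0.03613 = 0.201 mg/L.

0.201 mg/L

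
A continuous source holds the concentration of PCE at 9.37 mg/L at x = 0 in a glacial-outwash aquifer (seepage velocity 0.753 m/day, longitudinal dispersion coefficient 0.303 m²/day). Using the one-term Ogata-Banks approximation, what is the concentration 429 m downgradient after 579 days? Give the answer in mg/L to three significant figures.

For a continuous step input, C/C₀ ≈ ½·erfc((x−vt)/(2√(Dt))).
vt = 0.753 × 579 = 435.987 m and 2√(Dt) = 2√(0.303 × 579) = 26.49 m.
Argument (x−vt)/(2√(Dt)) = (429 − 435.987)/26.49 = -0.2638; ½·erfc(-0.2638) = 0.6455.
C = 9.37 × 0.6455 = 6.05 mg/L.

6.05 mg/L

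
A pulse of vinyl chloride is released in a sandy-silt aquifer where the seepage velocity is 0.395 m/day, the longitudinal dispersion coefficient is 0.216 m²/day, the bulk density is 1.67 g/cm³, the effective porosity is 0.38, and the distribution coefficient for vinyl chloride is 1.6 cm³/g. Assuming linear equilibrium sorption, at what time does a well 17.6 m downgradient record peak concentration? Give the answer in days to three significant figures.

347 days

Retardation factor R = 1 + ρ_b·K_d/n = 1 + 1.67 × 1.6/0.38 = 8.032.
Sorption retards both mechanisms: v_R = v/R = 0.04918 m/day, D_R = D/R = 0.02689 m²/day.
Peak time from v_R²t² + 2D_R t − x² = 0: t = (√(D_R² + v_R²x²) − D_R)/v_R².
√(D_R² + v_R²x²) = √(0.02689² + 0.04918² × 17.6²) = 0.8660; v_R² = 0.002419.
t = (0.8660 − 0.02689)/0.002419 = 347 days.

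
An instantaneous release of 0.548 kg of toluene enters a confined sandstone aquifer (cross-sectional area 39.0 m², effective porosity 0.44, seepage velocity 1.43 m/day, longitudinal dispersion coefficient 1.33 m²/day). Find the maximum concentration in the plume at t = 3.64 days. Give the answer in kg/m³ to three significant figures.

The peak of an instantaneous 1D plume sits at x = vt; there the Gaussian factor is 1 and C_max = M/(n_e·A·√(4πDt)), where n_e·A is the pore area the mass is dissolved in.
√(4πDt) = √(4π × 1.33 × 3.64) = 7.800 m, so C_max = 0.548/(0.44 × 39.0 × 7.800) = 0.00409 kg/m³.

0.00409 kg/m³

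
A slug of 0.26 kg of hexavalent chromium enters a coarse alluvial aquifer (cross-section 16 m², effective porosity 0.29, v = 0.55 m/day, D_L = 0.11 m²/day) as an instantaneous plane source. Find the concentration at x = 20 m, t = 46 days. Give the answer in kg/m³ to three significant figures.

For an instantaneous plane source, C(x,t) = M/(n_e·A·√(4πDt)) · exp(−(x−vt)²/(4Dt)), with n_e·A the pore (flow) area.
Plume center vt = 0.55 × 46 = 25.3 m, so the well at 20 m is 5.3 m upgradient of the peak.
√(4πDt) = 7.974 m, giving peak height M/(n_e·A·√(4πDt)) = 0.26/(0.29 × 16 × 7.974) = 0.007027 kg/m³.
(x−vt)²/(4Dt) = (-5.3)²/(4 × 0.11 × 46) = 1.388; exp(−1.388) = 0.2496.
C = 0.007027 × 0.2496 = 0.00175 kg/m³.

0.00175 kg/m³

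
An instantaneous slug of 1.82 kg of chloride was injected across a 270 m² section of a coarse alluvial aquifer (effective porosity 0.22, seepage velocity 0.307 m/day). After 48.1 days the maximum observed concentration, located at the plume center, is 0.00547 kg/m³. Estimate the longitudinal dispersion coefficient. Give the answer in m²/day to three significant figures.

At the plume center C_max = M/(n_e·A·√(4πDt)), so D = M²/(4πt·(n_e·A·C_max)²).
n_e·A·C_max = 0.22 × 270 × 0.00547 = 0.3249 kg/m.
D = 1.82²/(4π × 48.1 × 0.3249²) = 0.0519 m²/day.

0.0519 m²/day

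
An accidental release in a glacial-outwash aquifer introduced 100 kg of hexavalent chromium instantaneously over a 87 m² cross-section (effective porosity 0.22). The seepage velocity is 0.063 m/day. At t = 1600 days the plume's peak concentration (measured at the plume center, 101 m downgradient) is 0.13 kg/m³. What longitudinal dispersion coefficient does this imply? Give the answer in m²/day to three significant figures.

At the plume center C_max = M/(n_e·A·√(4πDt)), so D = M²/(4πt·(n_e·A·C_max)²).
n_e·A·C_max = 0.22 × 87 × 0.13 = 2.488 kg/m.
D = 100²/(4π × 1600 × 2.488²) = 0.0803 m²/day.

0.0803 m²/day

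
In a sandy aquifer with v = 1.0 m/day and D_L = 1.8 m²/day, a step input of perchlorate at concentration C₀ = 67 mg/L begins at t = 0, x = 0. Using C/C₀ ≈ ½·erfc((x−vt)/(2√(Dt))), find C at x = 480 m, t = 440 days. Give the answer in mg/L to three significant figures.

10.5 mg/L

For a continuous step input, C/C₀ ≈ ½·erfc((x−vt)/(2√(Dt))).
vt = 1.0 × 440 = 440 m and 2√(Dt) = 2√(1.8 × 440) = 56.28 m.
Argument (x−vt)/(2√(Dt)) = (480 − 440)/56.28 = 0.7107; ½·erfc(0.7107) = 0.1574.
C = 67 × 0.1574 = 10.5 mg/L.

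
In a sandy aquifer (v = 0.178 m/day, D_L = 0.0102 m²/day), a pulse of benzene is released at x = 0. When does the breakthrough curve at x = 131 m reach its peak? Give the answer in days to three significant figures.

736 days

For the 1D instantaneous-source solution, setting ∂C/∂t = 0 at fixed x gives v²t² + 2Dt − x² = 0, so t = (√(D² + v²x²) − D)/v².
√(D² + v²x²) = √(0.0102² + 0.178² × 131²) = 23.32; v² = 0.031684.
t = (23.32 − 0.0102)/0.031684 = 736 days (vs. the pure-advection estimate x/v = 736 d).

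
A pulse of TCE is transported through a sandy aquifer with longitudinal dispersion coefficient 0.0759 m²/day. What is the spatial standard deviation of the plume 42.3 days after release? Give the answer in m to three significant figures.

Dispersive spreading gives a Gaussian with σ² = 2Dt; advection only shifts the center.
σ = √(2 × 0.0759 × 42.3) = 2.53 m.

2.53 m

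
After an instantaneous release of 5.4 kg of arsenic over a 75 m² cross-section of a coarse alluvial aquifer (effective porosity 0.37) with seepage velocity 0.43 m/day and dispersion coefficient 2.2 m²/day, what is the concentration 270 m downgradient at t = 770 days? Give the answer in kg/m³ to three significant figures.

For an instantaneous plane source, C(x,t) = M/(n_e·A·√(4πDt)) · exp(−(x−vt)²/(4Dt)), with n_e·A the pore (flow) area.
Plume center vt = 0.43 × 770 = 331.1 m, so the well at 270 m is 61.1 m upgradient of the peak.
√(4πDt) = 145.9 m, giving peak height M/(n_e·A·√(4πDt)) = 5.4/(0.37 × 75 × 145.9) = 0.001334 kg/m³.
(x−vt)²/(4Dt) = (-61.1)²/(4 × 2.2 × 770) = 0.5509; exp(−0.5509) = 0.5764.
C = 0.001334 × 0.5764 = 0.000769 kg/m³.

0.000769 kg/m³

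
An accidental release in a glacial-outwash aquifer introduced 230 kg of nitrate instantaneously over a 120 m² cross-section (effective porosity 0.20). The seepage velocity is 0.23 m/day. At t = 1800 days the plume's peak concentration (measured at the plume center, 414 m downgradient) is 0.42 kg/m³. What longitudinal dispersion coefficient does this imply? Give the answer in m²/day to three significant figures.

At the plume center C_max = M/(n_e·A·√(4πDt)), so D = M²/(4πt·(n_e·A·C_max)²).
n_e·A·C_max = 0.20 × 120 × 0.42 = 10.08 kg/m.
D = 230²/(4π × 1800 × 10.08²) = 0.0230 m²/day.

0.0230 m²/day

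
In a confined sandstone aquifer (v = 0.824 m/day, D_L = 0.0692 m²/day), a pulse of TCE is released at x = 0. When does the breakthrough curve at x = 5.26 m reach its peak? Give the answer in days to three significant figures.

6.28 days

For the 1D instantaneous-source solution, setting ∂C/∂t = 0 at fixed x gives v²t² + 2Dt − x² = 0, so t = (√(D² + v²x²) − D)/v².
√(D² + v²x²) = √(0.0692² + 0.824² × 5.26²) = 4.335; v² = 0.678976.
t = (4.335 − 0.0692)/0.678976 = 6.28 days (vs. the pure-advection estimate x/v = 6.38 d).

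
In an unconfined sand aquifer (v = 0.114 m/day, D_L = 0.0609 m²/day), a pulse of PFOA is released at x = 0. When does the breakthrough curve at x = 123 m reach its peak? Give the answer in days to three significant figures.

For the 1D instantaneous-source solution, setting ∂C/∂t = 0 at fixed x gives v²t² + 2Dt − x² = 0, so t = (√(D² + v²x²) − D)/v².
√(D² + v²x²) = √(0.0609² + 0.114² × 123²) = 14.02; v² = 0.012996.
t = (14.02 − 0.0609)/0.012996 = 1070 days (vs. the pure-advection estimate x/v = 1080 d).

1070 days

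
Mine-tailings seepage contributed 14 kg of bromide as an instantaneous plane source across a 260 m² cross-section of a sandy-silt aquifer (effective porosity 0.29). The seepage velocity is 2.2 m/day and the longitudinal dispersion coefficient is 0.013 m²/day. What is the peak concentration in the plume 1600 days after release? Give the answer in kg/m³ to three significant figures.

The peak of an instantaneous 1D plume sits at x = vt; there the Gaussian factor is 1 and C_max = M/(n_e·A·√(4πDt)), where n_e·A is the pore area the mass is dissolved in.
√(4πDt) = √(4π × 0.013 × 1600) = 16.17 m, so C_max = 14/(0.29 × 260 × 16.17) = 0.0115 kg/m³.

0.0115 kg/m³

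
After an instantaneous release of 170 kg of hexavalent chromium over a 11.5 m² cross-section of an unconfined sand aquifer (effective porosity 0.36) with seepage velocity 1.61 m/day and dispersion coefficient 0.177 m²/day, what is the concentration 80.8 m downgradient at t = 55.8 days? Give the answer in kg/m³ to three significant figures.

0.466 kg/m³

For an instantaneous plane source, C(x,t) = M/(n_e·A·√(4πDt)) · exp(−(x−vt)²/(4Dt)), with n_e·A the pore (flow) area.
Plume center vt = 1.61 × 55.8 = 89.838 m, so the well at 80.8 m is 9.038 m upgradient of the peak.
√(4πDt) = 11.14 m, giving peak height M/(n_e·A·√(4πDt)) = 170/(0.36 × 11.5 × 11.14) = 3.686 kg/m³.
(x−vt)²/(4Dt) = (-9.038)²/(4 × 0.177 × 55.8) = 2.068; exp(−2.068) = 0.1264.
C = 3.686 × 0.1264 = 0.466 kg/m³.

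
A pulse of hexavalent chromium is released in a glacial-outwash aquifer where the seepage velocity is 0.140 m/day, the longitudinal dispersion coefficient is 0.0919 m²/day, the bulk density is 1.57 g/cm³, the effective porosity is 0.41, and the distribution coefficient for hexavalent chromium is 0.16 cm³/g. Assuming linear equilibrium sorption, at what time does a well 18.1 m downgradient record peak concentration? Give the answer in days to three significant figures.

Retardation factor R = 1 + ρ_b·K_d/n = 1 + 1.57 × 0.16/0.41 = 1.613.
Sorption retards both mechanisms: v_R = v/R = 0.08679 m/day, D_R = D/R = 0.05697 m²/day.
Peak time from v_R²t² + 2D_R t − x² = 0: t = (√(D_R² + v_R²x²) − D_R)/v_R².
√(D_R² + v_R²x²) = √(0.05697² + 0.08679² × 18.1²) = 1.572; v_R² = 0.007533.
t = (1.572 − 0.05697)/0.007533 = 201 days.

201 days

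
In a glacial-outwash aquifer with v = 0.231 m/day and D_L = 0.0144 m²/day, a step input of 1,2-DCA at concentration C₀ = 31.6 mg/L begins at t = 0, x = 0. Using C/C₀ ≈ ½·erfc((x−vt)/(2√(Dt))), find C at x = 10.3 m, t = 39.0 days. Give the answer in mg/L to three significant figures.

3.53 mg/L

For a continuous step input, C/C₀ ≈ ½·erfc((x−vt)/(2√(Dt))).
vt = 0.231 × 39.0 = 9.009 m and 2√(Dt) = 2√(0.0144 × 39.0) = 1.499 m.
Argument (x−vt)/(2√(Dt)) = (10.3 − 9.009)/1.499 = 0.8612; ½·erfc(0.8612) = 0.1116.
C = 31.6 × 0.1116 = 3.53 mg/L.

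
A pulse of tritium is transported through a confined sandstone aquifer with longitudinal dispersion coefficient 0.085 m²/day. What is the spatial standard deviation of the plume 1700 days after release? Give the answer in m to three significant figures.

17.0 m

Dispersive spreading gives a Gaussian with σ² = 2Dt; advection only shifts the center.
σ = √(2 × 0.085 × 1700) = 17.0 m.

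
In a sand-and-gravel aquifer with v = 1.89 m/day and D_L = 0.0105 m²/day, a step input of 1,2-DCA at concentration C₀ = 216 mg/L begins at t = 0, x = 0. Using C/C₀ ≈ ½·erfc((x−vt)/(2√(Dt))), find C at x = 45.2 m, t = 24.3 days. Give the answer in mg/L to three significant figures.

For a continuous step input, C/C₀ ≈ ½·erfc((x−vt)/(2√(Dt))).
vt = 1.89 × 24.3 = 45.927 m and 2√(Dt) = 2√(0.0105 × 24.3) = 1.010 m.
Argument (x−vt)/(2√(Dt)) = (45.2 − 45.927)/1.010 = -0.7198; ½·erfc(-0.7198) = 0.8456.
C = 216 × 0.8456 = 183 mg/L.

183 mg/L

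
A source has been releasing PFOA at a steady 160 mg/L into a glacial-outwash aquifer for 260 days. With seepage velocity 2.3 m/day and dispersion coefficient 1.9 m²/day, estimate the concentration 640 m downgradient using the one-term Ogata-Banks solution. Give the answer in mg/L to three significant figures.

For a continuous step input, C/C₀ ≈ ½·erfc((x−vt)/(2√(Dt))).
vt = 2.3 × 260 = 598 m and 2√(Dt) = 2√(1.9 × 260) = 44.45 m.
Argument (x−vt)/(2√(Dt)) = (640 − 598)/44.45 = 0.9449; ½·erfc(0.9449) = 0.09073.
C = 160 × 0.09073 = 14.5 mg/L.

14.5 mg/L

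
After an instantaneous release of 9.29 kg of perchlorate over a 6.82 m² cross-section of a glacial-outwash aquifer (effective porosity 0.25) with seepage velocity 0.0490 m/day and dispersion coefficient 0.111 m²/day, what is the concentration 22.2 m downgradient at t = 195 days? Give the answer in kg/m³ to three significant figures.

0.0521 kg/m³

For an instantaneous plane source, C(x,t) = M/(n_e·A·√(4πDt)) · exp(−(x−vt)²/(4Dt)), with n_e·A the pore (flow) area.
Plume center vt = 0.0490 × 195 = 9.555 m, so the well at 22.2 m is 12.645 m downgradient of the peak.
√(4πDt) = 16.49 m, giving peak height M/(n_e·A·√(4πDt)) = 9.29/(0.25 × 6.82 × 16.49) = 0.3304 kg/m³.
(x−vt)²/(4Dt) = (12.645)²/(4 × 0.111 × 195) = 1.847; exp(−1.847) = 0.1577.
C = 0.3304 × 0.1577 = 0.0521 kg/m³.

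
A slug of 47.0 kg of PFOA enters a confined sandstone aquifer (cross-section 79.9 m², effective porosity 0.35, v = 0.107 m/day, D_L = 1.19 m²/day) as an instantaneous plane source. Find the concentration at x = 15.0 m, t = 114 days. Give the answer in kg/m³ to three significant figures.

0.0401 kg/m³

For an instantaneous plane source, C(x,t) = M/(n_e·A·√(4πDt)) · exp(−(x−vt)²/(4Dt)), with n_e·A the pore (flow) area.
Plume center vt = 0.107 × 114 = 12.198 m, so the well at 15.0 m is 2.802 m downgradient of the peak.
√(4πDt) = 41.29 m, giving peak height M/(n_e·A·√(4πDt)) = 47.0/(0.35 × 79.9 × 41.29) = 0.04070 kg/m³.
(x−vt)²/(4Dt) = (2.802)²/(4 × 1.19 × 114) = 0.01447; exp(−0.01447) = 0.9856.
C = 0.04070 × 0.9856 = 0.0401 kg/m³.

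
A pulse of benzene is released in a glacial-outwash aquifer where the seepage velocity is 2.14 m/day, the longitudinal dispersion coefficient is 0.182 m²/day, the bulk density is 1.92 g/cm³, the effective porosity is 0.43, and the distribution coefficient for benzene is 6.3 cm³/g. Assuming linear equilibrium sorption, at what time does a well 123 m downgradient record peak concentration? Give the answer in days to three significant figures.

Retardation factor R = 1 + ρ_b·K_d/n = 1 + 1.92 × 6.3/0.43 = 29.13.
Sorption retards both mechanisms: v_R = v/R = 0.07346 m/day, D_R = D/R = 0.006248 m²/day.
Peak time from v_R²t² + 2D_R t − x² = 0: t = (√(D_R² + v_R²x²) − D_R)/v_R².
√(D_R² + v_R²x²) = √(0.006248² + 0.07346² × 123²) = 9.036; v_R² = 0.005396.
t = (9.036 − 0.006248)/0.005396 = 1670 days.

1670 days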